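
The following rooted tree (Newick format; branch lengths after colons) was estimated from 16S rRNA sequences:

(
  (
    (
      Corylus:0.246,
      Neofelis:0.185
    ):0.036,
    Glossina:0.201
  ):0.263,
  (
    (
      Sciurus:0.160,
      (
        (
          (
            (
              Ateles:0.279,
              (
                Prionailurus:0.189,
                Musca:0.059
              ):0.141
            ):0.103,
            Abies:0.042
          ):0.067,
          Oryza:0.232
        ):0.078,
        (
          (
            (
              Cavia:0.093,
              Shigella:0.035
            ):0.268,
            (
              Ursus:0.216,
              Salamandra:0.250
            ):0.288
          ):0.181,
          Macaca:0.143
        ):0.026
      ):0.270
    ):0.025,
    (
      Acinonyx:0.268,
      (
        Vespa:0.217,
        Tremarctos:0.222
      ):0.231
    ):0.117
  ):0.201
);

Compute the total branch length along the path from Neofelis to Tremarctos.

The path runs Neofelis → … → MRCA → … → Tremarctos; the MRCA is the root of the tree.
Branch lengths along that path: 0.185 + 0.036 + 0.263 + 0.201 + 0.117 + 0.231 + 0.222 = 1.255.

1.255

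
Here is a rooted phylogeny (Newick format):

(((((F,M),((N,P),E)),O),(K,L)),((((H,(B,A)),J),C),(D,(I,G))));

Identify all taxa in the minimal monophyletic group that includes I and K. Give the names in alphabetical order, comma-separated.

Tracing I: it sits inside (I,G).
Tracing K: it sits inside (K,L).
The smallest clade enclosing both is the whole tree (their MRCA is the root), so the answer is all 16 tips in alphabetical order.

A, B, C, D, E, F, G, H, I, J, K, L, M, N, O, P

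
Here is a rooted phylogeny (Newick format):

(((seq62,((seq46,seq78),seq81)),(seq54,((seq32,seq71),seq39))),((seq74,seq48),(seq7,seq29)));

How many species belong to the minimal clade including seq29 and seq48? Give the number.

4

The MRCA of seq29 and seq48 is the node subtending ((seq74,seq48),(seq7,seq29)).
That clade contains 4 terminal taxa: seq29, seq48, seq7, seq74.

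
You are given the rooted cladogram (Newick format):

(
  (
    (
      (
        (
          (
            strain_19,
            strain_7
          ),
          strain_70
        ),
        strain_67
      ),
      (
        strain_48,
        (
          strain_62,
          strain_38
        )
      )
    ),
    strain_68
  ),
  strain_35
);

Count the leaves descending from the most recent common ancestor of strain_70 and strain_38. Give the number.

7

The MRCA of strain_70 and strain_38 is the node subtending ((((strain_19,strain_7),strain_70),strain_67),(strain_48,(strain_62,strain_38))).
That clade contains 7 terminal taxa: strain_19, strain_38, strain_48, strain_62, strain_67, strain_7, strain_70.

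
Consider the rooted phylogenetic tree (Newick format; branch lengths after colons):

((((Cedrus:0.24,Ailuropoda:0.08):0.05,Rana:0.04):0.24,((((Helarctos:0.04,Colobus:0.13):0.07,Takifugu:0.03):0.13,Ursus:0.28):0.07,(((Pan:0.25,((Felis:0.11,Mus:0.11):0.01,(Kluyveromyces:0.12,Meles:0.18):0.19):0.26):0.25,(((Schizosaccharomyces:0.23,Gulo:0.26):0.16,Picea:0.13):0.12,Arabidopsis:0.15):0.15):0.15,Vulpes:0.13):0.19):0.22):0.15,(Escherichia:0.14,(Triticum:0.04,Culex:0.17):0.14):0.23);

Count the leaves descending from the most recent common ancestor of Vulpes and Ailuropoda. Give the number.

The MRCA of Vulpes and Ailuropoda is the node subtending (((Cedrus,Ailuropoda),Rana),((((Helarctos,Colobus),Takifugu),Ursus),(((Pan,((Felis,Mus),(Kluyveromyces,Meles))),(((Schizosaccharomyces,Gulo),Picea),Arabidopsis)),Vulpes))).
That clade contains 17 terminal taxa: Ailuropoda, Arabidopsis, Cedrus, Colobus, Felis, Gulo, Helarctos, Kluyveromyces, Meles, Mus, Pan, Picea, Rana, Schizosaccharomyces, Takifugu, Ursus, Vulpes.

17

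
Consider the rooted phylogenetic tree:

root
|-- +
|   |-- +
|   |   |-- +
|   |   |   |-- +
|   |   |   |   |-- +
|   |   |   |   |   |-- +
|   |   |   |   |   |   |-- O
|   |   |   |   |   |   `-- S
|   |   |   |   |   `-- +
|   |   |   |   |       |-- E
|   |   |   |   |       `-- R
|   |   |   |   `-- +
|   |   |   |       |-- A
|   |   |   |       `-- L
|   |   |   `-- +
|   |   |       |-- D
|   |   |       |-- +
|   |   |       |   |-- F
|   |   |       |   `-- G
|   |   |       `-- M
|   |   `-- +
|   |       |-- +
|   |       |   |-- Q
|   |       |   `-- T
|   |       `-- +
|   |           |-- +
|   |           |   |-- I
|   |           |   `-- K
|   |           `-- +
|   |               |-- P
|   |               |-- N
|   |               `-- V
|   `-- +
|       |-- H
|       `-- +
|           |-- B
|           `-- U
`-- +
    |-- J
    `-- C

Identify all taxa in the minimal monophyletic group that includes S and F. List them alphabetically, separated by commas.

A, D, E, F, G, L, M, O, R, S

Tracing S: it sits inside (O,S).
Tracing F: it sits inside (F,G).
The smallest clade enclosing both is ((((O,S),(E,R)),(A,L)),(D,(F,G),M)); the answer is its 10 terminal taxa in alphabetical order.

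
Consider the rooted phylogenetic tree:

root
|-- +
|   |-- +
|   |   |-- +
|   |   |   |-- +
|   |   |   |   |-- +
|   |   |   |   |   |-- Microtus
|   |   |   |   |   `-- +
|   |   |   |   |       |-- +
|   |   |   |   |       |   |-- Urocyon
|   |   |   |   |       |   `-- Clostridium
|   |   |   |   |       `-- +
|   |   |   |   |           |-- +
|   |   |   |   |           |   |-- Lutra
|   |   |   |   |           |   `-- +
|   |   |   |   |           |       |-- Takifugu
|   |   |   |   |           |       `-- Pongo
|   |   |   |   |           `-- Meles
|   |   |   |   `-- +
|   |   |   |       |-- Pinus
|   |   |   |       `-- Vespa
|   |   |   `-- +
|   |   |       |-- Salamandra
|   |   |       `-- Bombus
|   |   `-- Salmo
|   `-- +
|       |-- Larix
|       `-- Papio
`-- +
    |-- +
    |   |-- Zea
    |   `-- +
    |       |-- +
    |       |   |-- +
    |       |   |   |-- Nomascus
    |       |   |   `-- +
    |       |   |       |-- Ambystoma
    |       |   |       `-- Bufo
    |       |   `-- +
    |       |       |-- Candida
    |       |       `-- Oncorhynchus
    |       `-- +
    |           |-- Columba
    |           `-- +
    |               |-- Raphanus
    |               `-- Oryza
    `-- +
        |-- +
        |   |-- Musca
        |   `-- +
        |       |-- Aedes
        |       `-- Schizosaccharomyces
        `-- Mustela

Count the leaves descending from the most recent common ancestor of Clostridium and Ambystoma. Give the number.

27

The MRCA of Clostridium and Ambystoma is the root, so the clade is the entire tree.
That clade contains 27 terminal taxa: Aedes, Ambystoma, Bombus, Bufo, Candida, Clostridium, Columba, Larix, Lutra, Meles, Microtus, Musca, Mustela, Nomascus, Oncorhynchus, Oryza, Papio, Pinus, Pongo, Raphanus, Salamandra, Salmo, Schizosaccharomyces, Takifugu, Urocyon, Vespa, Zea.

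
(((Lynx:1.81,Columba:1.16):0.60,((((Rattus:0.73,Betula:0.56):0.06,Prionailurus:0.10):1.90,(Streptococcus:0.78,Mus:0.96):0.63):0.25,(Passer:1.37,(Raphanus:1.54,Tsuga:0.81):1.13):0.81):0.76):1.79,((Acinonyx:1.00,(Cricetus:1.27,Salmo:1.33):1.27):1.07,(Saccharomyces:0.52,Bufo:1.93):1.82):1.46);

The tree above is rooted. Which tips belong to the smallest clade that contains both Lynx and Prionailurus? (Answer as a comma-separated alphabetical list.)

Tracing Lynx: it sits inside (Lynx,Columba).
Tracing Prionailurus: it sits inside ((Rattus,Betula),Prionailurus).
The smallest clade enclosing both is ((Lynx,Columba),((((Rattus,Betula),Prionailurus),(Streptococcus,Mus)),(Passer,(Raphanus,Tsuga)))); the answer is its 10 terminal taxa in alphabetical order.

Betula, Columba, Lynx, Mus, Passer, Prionailurus, Raphanus, Rattus, Streptococcus, Tsuga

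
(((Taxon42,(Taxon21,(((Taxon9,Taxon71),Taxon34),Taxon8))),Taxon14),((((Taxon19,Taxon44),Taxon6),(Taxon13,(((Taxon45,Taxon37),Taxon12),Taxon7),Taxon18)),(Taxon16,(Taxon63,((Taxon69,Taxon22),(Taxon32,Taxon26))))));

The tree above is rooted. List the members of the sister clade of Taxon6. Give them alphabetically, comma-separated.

Taxon19, Taxon44

Taxon6 attaches to the tree at the node subtending ((Taxon19,Taxon44),Taxon6).
The other lineage descending from that same node — the sister group — is (Taxon19,Taxon44); its 2 tips in alphabetical order are the answer.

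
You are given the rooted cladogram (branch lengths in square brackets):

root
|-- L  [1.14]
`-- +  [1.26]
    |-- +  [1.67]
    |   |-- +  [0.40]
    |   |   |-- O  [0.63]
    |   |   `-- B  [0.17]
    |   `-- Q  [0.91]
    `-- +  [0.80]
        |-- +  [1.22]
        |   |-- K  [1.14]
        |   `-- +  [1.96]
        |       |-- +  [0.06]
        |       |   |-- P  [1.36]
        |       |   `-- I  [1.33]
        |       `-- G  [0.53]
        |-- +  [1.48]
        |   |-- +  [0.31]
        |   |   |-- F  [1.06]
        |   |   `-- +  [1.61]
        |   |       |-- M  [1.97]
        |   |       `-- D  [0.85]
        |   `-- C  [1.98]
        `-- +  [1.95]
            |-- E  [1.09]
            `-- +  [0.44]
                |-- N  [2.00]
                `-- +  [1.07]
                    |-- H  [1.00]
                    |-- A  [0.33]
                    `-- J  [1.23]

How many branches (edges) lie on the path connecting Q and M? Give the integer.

The MRCA of Q and M is the node subtending (((O,B),Q),((K,((P,I),G)),((F,(M,D)),C),(E,(N,(H,A,J))))).
From Q up to that node: 2 branches. From M up to the same node: 5 branches. Total: 2 + 5 = 7.

7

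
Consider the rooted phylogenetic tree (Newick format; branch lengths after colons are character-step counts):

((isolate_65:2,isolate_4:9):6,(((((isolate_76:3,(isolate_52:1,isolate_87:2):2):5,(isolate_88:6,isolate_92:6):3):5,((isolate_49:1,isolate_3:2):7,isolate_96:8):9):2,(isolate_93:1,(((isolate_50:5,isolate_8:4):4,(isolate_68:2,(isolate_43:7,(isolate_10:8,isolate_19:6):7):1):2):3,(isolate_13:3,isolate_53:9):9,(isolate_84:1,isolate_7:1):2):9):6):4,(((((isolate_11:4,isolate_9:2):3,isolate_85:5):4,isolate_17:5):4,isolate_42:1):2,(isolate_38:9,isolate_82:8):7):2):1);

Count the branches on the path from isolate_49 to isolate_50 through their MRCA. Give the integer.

9

The MRCA of isolate_49 and isolate_50 is the node subtending ((((isolate_76,(isolate_52,isolate_87)),(isolate_88,isolate_92)),((isolate_49,isolate_3),isolate_96)),(isolate_93,(((isolate_50,isolate_8),(isolate_68,(isolate_43,(isolate_10,isolate_19)))),(isolate_13,isolate_53),(isolate_84,isolate_7)))).
From isolate_49 up to that node: 4 branches. From isolate_50 up to the same node: 5 branches. Total: 4 + 5 = 9.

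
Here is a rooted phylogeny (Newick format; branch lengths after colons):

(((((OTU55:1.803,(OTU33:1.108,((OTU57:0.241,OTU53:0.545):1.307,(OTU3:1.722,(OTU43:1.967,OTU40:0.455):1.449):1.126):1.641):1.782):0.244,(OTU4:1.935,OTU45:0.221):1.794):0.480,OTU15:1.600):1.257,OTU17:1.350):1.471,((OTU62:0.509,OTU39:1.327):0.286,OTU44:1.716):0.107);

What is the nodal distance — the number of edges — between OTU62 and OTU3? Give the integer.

The MRCA of OTU62 and OTU3 is the root of the tree.
From OTU62 up to that node: 3 branches. From OTU3 up to the same node: 8 branches. Total: 3 + 8 = 11.

11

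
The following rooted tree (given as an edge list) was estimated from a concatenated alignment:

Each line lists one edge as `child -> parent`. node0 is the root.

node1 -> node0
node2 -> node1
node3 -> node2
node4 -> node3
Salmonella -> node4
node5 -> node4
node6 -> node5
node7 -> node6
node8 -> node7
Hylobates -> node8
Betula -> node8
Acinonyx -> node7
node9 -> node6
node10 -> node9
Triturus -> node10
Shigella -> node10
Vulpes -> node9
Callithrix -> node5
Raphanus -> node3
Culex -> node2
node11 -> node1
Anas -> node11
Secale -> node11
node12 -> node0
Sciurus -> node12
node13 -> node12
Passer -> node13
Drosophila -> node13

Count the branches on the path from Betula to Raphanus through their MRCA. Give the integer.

7

The MRCA of Betula and Raphanus is the node subtending ((Salmonella,((((Hylobates,Betula),Acinonyx),((Triturus,Shigella),Vulpes)),Callithrix)),Raphanus).
From Betula up to that node: 6 branches. From Raphanus up to the same node: 1 branch. Total: 6 + 1 = 7.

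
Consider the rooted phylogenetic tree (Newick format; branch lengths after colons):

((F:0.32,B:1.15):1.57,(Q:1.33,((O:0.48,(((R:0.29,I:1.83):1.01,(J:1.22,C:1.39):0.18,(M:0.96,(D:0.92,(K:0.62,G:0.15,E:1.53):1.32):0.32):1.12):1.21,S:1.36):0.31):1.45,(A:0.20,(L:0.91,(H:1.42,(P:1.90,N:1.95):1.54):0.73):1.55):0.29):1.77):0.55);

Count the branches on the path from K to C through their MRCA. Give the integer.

The MRCA of K and C is the node subtending ((R,I),(J,C),(M,(D,(K,G,E)))).
From K up to that node: 4 branches. From C up to the same node: 2 branches. Total: 4 + 2 = 6.

6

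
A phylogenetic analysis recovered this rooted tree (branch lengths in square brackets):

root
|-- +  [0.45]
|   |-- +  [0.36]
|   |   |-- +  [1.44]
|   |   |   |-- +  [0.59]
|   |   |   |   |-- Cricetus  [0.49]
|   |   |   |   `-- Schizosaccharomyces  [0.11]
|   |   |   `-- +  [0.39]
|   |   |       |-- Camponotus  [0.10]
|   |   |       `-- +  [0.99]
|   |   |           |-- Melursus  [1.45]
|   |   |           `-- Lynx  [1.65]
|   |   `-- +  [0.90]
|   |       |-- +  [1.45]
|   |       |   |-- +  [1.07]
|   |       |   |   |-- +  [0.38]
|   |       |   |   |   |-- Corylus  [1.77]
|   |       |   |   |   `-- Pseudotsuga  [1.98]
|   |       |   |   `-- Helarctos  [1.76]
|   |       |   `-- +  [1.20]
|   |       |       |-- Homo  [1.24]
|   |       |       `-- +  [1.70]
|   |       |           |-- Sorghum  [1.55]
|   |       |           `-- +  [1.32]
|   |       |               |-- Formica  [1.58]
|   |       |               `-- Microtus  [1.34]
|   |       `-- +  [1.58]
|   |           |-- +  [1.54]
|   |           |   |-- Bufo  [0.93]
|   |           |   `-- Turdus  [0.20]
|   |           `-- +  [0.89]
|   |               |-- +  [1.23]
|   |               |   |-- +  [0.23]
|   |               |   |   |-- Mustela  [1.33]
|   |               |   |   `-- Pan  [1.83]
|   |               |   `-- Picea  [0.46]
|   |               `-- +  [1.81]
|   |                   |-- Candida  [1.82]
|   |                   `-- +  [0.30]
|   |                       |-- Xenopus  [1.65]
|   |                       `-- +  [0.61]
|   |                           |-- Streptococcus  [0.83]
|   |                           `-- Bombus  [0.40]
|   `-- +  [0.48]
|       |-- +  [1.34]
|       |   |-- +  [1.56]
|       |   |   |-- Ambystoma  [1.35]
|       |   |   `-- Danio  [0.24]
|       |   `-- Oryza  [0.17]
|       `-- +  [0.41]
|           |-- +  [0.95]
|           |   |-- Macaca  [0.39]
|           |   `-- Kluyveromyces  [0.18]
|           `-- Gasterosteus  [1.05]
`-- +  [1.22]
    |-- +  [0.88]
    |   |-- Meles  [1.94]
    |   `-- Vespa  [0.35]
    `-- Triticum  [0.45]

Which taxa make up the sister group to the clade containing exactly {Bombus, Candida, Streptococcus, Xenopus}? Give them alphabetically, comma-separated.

The clade containing exactly {Bombus, Candida, Streptococcus, Xenopus} attaches to the tree at the node subtending (((Mustela,Pan),Picea),(Candida,(Xenopus,(Streptococcus,Bombus)))).
The other lineage descending from that same node — the sister group — is ((Mustela,Pan),Picea); its 3 tips in alphabetical order are the answer.

Mustela, Pan, Picea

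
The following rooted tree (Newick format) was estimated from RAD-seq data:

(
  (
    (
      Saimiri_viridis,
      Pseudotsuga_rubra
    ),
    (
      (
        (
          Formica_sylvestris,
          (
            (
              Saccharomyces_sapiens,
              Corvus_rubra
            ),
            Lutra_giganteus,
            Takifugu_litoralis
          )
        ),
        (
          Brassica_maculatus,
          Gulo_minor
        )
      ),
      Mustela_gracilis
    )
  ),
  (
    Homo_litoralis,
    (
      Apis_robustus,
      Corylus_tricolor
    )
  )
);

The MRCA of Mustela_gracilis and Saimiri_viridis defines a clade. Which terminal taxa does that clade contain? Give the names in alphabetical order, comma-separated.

Brassica_maculatus, Corvus_rubra, Formica_sylvestris, Gulo_minor, Lutra_giganteus, Mustela_gracilis, Pseudotsuga_rubra, Saccharomyces_sapiens, Saimiri_viridis, Takifugu_litoralis

Tracing Mustela_gracilis: it sits inside (((Formica_sylvestris,((Saccharomyces_sapiens,Corvus_rubra),Lutra_giganteus,Takifugu_litoralis)),(Brassica_maculatus,Gulo_minor)),Mustela_gracilis).
Tracing Saimiri_viridis: it sits inside (Saimiri_viridis,Pseudotsuga_rubra).
The smallest clade enclosing both is ((Saimiri_viridis,Pseudotsuga_rubra),(((Formica_sylvestris,((Saccharomyces_sapiens,Corvus_rubra),Lutra_giganteus,Takifugu_litoralis)),(Brassica_maculatus,Gulo_minor)),Mustela_gracilis)); the answer is its 10 terminal taxa in alphabetical order.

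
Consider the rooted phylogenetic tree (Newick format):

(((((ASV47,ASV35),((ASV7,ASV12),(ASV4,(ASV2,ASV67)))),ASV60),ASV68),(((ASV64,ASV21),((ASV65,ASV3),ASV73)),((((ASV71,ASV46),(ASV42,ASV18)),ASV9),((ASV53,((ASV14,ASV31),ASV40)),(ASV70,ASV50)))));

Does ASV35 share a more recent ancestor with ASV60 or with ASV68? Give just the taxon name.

ASV60

The MRCA of ASV35 and ASV60 subtends (((ASV47,ASV35),((ASV7,ASV12),(ASV4,(ASV2,ASV67)))),ASV60) (8 taxa).
The MRCA of ASV35 and ASV68 subtends ((((ASV47,ASV35),((ASV7,ASV12),(ASV4,(ASV2,ASV67)))),ASV60),ASV68) (9 taxa).
The first is nested inside the second, so ASV35 shares a more recent common ancestor with ASV60.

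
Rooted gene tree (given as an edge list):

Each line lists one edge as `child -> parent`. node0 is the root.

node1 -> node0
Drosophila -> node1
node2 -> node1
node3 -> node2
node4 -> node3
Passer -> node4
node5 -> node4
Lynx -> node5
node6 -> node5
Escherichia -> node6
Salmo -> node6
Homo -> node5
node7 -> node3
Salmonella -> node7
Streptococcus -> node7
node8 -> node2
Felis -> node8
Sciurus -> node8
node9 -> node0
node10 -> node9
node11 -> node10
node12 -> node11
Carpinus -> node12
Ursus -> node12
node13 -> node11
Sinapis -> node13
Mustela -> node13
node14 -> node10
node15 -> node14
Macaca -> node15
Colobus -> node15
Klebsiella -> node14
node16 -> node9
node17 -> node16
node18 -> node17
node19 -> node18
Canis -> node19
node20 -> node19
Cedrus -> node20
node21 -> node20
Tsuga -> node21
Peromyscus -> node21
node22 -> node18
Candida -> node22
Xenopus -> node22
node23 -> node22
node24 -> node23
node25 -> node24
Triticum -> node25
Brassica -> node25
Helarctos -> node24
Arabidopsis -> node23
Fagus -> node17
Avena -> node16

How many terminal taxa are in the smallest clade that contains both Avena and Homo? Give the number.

29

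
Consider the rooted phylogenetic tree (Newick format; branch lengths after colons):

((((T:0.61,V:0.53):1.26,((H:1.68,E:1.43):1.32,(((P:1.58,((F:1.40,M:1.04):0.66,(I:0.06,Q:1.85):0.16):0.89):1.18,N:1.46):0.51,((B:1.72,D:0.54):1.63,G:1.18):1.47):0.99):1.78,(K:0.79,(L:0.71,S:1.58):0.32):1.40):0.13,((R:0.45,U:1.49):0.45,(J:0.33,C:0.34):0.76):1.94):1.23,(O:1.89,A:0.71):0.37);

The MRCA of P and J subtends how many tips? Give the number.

20

The MRCA of P and J is the node subtending (((T,V),((H,E),(((P,((F,M),(I,Q))),N),((B,D),G))),(K,(L,S))),((R,U),(J,C))).
That clade contains 20 terminal taxa: B, C, D, E, F, G, H, I, J, K, L, M, N, P, Q, R, S, T, U, V.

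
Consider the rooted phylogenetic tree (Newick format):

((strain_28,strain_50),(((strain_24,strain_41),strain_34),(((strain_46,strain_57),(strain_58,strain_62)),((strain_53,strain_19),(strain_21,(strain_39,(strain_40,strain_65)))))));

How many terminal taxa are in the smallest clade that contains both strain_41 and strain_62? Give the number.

13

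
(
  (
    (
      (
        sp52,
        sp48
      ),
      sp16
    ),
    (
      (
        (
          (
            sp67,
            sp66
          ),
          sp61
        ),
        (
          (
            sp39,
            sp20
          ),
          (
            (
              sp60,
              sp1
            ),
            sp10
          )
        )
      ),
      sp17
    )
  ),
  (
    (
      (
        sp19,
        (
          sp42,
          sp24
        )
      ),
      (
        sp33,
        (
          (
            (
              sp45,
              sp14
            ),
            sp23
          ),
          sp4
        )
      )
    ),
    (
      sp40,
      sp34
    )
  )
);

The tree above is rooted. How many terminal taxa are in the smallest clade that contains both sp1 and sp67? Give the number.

8

The MRCA of sp1 and sp67 is the node subtending (((sp67,sp66),sp61),((sp39,sp20),((sp60,sp1),sp10))).
That clade contains 8 terminal taxa: sp1, sp10, sp20, sp39, sp60, sp61, sp66, sp67.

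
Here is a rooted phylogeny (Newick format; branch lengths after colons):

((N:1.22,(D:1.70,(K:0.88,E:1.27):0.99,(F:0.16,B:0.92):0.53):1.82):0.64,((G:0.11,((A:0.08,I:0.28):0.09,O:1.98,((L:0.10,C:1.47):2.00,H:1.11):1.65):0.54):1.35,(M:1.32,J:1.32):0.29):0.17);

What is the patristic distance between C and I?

5.49

The path runs C → … → MRCA → … → I; the MRCA is the node subtending ((A,I),O,((L,C),H)).
Branch lengths along that path: 1.47 + 2.00 + 1.65 + 0.09 + 0.28 = 5.49.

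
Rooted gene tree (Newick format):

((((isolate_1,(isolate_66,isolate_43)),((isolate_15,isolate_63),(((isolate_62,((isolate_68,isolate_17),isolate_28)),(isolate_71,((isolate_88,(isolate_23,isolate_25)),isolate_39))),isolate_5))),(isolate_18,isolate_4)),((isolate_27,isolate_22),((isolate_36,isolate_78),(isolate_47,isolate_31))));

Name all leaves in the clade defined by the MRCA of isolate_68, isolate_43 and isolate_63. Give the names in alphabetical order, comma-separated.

Tracing isolate_68: it sits inside (isolate_68,isolate_17).
Tracing isolate_43: it sits inside (isolate_66,isolate_43).
Tracing isolate_63: it sits inside (isolate_15,isolate_63).
The smallest clade enclosing all 3 is ((isolate_1,(isolate_66,isolate_43)),((isolate_15,isolate_63),(((isolate_62,((isolate_68,isolate_17),isolate_28)),(isolate_71,((isolate_88,(isolate_23,isolate_25)),isolate_39))),isolate_5))); the answer is its 15 terminal taxa in alphabetical order.

isolate_1, isolate_15, isolate_17, isolate_23, isolate_25, isolate_28, isolate_39, isolate_43, isolate_5, isolate_62, isolate_63, isolate_66, isolate_68, isolate_71, isolate_88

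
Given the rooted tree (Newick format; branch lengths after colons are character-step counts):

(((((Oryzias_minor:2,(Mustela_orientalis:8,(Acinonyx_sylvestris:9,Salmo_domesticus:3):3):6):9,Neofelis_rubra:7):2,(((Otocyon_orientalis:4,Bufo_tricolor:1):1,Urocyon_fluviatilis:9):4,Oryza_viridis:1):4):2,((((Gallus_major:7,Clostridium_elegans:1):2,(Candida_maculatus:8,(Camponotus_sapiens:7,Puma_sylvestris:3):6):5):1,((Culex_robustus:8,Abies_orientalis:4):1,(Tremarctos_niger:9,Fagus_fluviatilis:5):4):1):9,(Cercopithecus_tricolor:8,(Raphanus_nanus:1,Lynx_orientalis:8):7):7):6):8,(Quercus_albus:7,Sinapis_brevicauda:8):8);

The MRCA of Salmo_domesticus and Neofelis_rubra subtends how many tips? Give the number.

5

The MRCA of Salmo_domesticus and Neofelis_rubra is the node subtending ((Oryzias_minor,(Mustela_orientalis,(Acinonyx_sylvestris,Salmo_domesticus))),Neofelis_rubra).
That clade contains 5 terminal taxa: Acinonyx_sylvestris, Mustela_orientalis, Neofelis_rubra, Oryzias_minor, Salmo_domesticus.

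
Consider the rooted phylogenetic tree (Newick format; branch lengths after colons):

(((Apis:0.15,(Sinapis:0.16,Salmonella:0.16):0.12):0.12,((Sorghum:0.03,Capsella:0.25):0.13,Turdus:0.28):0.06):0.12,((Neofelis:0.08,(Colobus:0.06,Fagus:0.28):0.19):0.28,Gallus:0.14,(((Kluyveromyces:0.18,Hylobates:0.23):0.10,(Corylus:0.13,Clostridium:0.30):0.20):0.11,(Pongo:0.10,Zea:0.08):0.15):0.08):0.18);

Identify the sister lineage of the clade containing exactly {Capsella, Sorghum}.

The clade containing exactly {Capsella, Sorghum} attaches to the tree at the node subtending ((Sorghum,Capsella),Turdus).
The other lineage descending from that same node — the sister group — is the single tip Turdus.

Turdus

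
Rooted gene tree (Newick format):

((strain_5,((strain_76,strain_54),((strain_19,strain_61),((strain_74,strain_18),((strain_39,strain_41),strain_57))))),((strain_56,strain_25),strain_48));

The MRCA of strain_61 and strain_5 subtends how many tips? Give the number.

The MRCA of strain_61 and strain_5 is the node subtending (strain_5,((strain_76,strain_54),((strain_19,strain_61),((strain_74,strain_18),((strain_39,strain_41),strain_57))))).
That clade contains 10 terminal taxa: strain_18, strain_19, strain_39, strain_41, strain_5, strain_54, strain_57, strain_61, strain_74, strain_76.

10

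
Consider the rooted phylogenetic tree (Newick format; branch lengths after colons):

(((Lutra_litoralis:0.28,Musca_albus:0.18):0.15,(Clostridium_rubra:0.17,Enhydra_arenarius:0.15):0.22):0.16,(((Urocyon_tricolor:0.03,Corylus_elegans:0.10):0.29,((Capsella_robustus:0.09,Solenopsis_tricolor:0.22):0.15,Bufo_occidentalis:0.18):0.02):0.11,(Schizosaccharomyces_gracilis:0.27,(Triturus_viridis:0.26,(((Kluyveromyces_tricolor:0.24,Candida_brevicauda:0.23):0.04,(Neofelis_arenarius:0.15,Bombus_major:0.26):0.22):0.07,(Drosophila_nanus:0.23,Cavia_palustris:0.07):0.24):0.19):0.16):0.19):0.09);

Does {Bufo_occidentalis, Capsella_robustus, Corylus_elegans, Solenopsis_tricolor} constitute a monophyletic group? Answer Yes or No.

No

The MRCA of the listed taxa subtends ((Urocyon_tricolor,Corylus_elegans),((Capsella_robustus,Solenopsis_tricolor),Bufo_occidentalis)).
That clade also contains Urocyon_tricolor, which is not in the proposed group, so the group is not monophyletic.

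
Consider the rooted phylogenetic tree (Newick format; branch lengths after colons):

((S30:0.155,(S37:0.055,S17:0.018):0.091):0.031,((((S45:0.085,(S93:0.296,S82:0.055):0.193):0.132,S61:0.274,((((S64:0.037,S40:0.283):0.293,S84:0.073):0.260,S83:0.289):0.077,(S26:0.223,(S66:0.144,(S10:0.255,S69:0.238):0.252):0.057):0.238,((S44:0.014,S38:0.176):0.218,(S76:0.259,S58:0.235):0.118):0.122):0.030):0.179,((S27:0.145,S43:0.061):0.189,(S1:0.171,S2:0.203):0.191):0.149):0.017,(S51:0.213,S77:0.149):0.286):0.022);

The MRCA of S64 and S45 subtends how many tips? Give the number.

16

The MRCA of S64 and S45 is the node subtending ((S45,(S93,S82)),S61,((((S64,S40),S84),S83),(S26,(S66,(S10,S69))),((S44,S38),(S76,S58)))).
That clade contains 16 terminal taxa: S10, S26, S38, S40, S44, S45, S58, S61, S64, S66, S69, S76, S82, S83, S84, S93.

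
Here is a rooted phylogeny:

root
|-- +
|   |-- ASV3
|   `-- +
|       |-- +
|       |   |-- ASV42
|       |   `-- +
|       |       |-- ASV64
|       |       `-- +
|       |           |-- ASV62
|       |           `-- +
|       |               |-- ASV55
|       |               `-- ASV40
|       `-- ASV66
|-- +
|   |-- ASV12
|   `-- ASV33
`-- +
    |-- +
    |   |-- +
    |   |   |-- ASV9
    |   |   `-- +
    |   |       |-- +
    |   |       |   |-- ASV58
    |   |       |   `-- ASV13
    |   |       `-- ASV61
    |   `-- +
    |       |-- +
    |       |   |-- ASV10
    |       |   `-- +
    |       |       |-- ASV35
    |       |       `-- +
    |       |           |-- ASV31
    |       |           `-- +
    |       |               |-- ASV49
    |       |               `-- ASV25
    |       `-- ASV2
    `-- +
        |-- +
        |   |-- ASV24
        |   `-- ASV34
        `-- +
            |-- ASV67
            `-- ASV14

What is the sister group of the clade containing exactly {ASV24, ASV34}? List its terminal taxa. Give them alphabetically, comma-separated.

ASV14, ASV67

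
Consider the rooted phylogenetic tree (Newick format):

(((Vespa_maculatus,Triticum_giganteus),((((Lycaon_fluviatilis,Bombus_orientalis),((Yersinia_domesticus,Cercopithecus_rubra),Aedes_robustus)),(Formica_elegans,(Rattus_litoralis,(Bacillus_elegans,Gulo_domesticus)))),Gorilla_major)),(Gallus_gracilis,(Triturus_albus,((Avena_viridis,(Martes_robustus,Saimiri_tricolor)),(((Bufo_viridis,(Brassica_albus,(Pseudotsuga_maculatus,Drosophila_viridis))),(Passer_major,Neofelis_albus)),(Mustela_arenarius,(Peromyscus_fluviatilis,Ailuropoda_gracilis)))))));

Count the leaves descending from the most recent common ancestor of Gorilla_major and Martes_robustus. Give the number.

26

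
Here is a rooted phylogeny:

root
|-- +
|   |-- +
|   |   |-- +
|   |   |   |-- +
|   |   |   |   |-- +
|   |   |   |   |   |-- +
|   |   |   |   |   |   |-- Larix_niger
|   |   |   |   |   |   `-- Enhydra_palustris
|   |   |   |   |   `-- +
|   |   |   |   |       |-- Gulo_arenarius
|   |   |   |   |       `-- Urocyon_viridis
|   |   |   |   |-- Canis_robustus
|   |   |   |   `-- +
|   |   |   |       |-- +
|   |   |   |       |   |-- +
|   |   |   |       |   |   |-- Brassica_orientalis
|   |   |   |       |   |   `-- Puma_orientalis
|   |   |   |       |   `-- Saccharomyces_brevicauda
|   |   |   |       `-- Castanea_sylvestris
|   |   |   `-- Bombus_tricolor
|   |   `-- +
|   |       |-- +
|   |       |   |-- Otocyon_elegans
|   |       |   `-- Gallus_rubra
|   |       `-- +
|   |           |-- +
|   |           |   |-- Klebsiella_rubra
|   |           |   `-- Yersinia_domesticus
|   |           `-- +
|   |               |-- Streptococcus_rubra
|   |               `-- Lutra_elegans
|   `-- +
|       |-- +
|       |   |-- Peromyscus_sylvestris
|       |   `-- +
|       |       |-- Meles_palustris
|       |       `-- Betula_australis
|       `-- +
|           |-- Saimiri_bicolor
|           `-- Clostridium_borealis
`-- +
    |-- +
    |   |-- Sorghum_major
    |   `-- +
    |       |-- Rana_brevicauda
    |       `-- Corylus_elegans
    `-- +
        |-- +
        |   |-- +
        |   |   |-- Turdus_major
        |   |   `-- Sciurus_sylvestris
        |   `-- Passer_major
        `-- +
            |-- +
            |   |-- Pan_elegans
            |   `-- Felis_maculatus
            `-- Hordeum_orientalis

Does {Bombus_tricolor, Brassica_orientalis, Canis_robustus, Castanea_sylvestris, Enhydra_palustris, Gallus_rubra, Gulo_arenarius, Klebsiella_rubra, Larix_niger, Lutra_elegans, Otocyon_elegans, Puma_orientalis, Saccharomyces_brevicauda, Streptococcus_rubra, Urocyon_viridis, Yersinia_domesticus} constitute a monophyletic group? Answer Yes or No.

The most recent common ancestor of these taxa subtends (((((Larix_niger,Enhydra_palustris),(Gulo_arenarius,Urocyon_viridis)),Canis_robustus,(((Brassica_orientalis,Puma_orientalis),Saccharomyces_brevicauda),Castanea_sylvestris)),Bombus_tricolor),((Otocyon_elegans,Gallus_rubra),((Klebsiella_rubra,Yersinia_domesticus),(Streptococcus_rubra,Lutra_elegans)))).
That clade has exactly 16 tips — every listed taxon and nothing else — so the group is monophyletic.

Yes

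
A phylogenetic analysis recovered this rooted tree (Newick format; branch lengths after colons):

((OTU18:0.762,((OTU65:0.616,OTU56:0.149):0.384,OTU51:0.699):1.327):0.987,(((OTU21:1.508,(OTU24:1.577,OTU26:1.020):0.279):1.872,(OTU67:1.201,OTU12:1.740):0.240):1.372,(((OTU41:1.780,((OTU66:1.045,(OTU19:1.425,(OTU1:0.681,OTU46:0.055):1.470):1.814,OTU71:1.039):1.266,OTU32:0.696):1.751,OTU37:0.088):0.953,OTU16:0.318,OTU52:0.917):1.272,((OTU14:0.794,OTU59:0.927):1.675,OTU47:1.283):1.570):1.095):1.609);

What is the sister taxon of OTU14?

OTU59

OTU14 attaches to the tree at the node subtending (OTU14,OTU59).
The other lineage descending from that same node — the sister group — is the single tip OTU59.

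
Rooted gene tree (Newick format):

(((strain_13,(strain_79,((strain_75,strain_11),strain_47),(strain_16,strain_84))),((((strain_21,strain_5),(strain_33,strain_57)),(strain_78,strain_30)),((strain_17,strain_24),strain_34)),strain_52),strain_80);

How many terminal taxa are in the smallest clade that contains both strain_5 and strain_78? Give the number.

6

The MRCA of strain_5 and strain_78 is the node subtending (((strain_21,strain_5),(strain_33,strain_57)),(strain_78,strain_30)).
That clade contains 6 terminal taxa: strain_21, strain_30, strain_33, strain_5, strain_57, strain_78.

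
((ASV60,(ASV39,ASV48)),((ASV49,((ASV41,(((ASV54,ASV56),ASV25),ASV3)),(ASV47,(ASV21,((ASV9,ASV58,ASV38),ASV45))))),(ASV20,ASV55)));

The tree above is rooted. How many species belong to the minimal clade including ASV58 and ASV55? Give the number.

14

The MRCA of ASV58 and ASV55 is the node subtending ((ASV49,((ASV41,(((ASV54,ASV56),ASV25),ASV3)),(ASV47,(ASV21,((ASV9,ASV58,ASV38),ASV45))))),(ASV20,ASV55)).
That clade contains 14 terminal taxa: ASV20, ASV21, ASV25, ASV3, ASV38, ASV41, ASV45, ASV47, ASV49, ASV54, ASV55, ASV56, ASV58, ASV9.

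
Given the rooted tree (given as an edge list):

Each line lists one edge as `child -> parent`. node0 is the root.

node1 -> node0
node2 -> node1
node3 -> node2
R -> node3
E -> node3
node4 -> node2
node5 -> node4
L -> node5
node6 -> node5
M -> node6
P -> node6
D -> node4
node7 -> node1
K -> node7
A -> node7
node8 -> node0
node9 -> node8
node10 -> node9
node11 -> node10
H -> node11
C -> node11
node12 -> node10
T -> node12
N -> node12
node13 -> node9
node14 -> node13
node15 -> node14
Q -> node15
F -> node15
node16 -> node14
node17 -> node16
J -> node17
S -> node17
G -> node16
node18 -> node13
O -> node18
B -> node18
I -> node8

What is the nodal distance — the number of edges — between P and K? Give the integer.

The MRCA of P and K is the node subtending (((R,E),((L,(M,P)),D)),(K,A)).
From P up to that node: 5 branches. From K up to the same node: 2 branches. Total: 5 + 2 = 7.

7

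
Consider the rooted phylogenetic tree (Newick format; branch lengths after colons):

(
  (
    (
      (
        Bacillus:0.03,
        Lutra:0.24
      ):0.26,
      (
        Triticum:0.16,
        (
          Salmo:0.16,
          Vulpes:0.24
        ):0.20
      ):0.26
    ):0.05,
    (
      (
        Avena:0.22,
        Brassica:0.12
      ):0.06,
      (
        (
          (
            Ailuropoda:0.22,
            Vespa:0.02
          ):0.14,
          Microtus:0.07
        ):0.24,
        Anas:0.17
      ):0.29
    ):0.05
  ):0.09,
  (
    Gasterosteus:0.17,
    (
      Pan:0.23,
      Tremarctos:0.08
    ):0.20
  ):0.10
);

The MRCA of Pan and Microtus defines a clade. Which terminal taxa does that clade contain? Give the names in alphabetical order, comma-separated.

Ailuropoda, Anas, Avena, Bacillus, Brassica, Gasterosteus, Lutra, Microtus, Pan, Salmo, Tremarctos, Triticum, Vespa, Vulpes

Tracing Pan: it sits inside (Pan,Tremarctos).
Tracing Microtus: it sits inside ((Ailuropoda,Vespa),Microtus).
The smallest clade enclosing both is the whole tree (their MRCA is the root), so the answer is all 14 tips in alphabetical order.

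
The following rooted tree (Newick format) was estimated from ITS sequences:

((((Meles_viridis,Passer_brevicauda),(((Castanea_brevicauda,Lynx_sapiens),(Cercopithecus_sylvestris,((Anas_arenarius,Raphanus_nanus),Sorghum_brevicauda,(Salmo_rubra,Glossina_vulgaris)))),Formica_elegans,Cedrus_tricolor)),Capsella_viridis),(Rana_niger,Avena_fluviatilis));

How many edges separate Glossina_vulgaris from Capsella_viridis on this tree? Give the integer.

The MRCA of Glossina_vulgaris and Capsella_viridis is the node subtending (((Meles_viridis,Passer_brevicauda),(((Castanea_brevicauda,Lynx_sapiens),(Cercopithecus_sylvestris,((Anas_arenarius,Raphanus_nanus),Sorghum_brevicauda,(Salmo_rubra,Glossina_vulgaris)))),Formica_elegans,Cedrus_tricolor)),Capsella_viridis).
From Glossina_vulgaris up to that node: 7 branches. From Capsella_viridis up to the same node: 1 branch. Total: 7 + 1 = 8.

8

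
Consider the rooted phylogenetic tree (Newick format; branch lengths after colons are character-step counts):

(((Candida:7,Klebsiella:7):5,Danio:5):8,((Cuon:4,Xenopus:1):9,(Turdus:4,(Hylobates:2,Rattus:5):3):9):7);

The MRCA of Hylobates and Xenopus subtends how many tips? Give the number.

5

The MRCA of Hylobates and Xenopus is the node subtending ((Cuon,Xenopus),(Turdus,(Hylobates,Rattus))).
That clade contains 5 terminal taxa: Cuon, Hylobates, Rattus, Turdus, Xenopus.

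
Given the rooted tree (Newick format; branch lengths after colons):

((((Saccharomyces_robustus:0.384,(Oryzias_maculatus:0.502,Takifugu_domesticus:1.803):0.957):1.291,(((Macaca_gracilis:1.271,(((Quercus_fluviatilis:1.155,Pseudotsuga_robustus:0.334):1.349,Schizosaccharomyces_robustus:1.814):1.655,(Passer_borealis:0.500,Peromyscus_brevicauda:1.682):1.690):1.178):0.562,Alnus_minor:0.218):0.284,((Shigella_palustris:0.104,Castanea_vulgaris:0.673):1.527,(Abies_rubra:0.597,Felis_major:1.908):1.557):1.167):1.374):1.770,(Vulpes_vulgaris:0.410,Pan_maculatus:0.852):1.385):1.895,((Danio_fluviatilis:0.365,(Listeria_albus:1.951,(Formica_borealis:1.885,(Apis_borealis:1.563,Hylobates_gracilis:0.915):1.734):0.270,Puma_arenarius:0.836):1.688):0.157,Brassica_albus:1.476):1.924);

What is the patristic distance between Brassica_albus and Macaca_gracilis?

10.556

The path runs Brassica_albus → … → MRCA → … → Macaca_gracilis; the MRCA is the root of the tree.
Branch lengths along that path: 1.476 + 1.924 + 1.895 + 1.770 + 1.374 + 0.284 + 0.562 + 1.271 = 10.556.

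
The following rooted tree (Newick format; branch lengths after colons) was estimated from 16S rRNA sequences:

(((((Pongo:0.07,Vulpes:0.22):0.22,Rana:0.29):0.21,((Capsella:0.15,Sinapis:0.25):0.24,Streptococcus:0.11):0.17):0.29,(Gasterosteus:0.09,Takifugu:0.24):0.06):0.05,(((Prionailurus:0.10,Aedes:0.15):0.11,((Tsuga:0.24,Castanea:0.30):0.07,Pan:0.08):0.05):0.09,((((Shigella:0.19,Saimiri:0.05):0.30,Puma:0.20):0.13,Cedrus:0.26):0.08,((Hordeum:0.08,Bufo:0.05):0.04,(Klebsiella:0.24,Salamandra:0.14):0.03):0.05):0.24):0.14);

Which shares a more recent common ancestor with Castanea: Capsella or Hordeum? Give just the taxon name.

The MRCA of Castanea and Hordeum subtends (((Prionailurus,Aedes),((Tsuga,Castanea),Pan)),((((Shigella,Saimiri),Puma),Cedrus),((Hordeum,Bufo),(Klebsiella,Salamandra)))) (13 taxa).
The MRCA of Castanea and Capsella is the root, subtending the entire tree (21 taxa).
The first is nested inside the second, so Castanea shares a more recent common ancestor with Hordeum.

Hordeum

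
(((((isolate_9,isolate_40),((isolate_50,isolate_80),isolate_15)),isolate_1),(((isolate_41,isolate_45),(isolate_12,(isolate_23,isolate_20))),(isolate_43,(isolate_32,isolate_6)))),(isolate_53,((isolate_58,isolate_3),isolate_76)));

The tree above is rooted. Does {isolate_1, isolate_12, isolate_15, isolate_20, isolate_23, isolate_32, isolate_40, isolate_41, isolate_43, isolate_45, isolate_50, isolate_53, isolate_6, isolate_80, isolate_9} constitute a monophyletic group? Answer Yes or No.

No

The MRCA of the listed taxa is the root, so the smallest clade containing them is the whole tree.
That clade also contains isolate_3, isolate_58, isolate_76, which are not in the proposed group, so the group is not monophyletic.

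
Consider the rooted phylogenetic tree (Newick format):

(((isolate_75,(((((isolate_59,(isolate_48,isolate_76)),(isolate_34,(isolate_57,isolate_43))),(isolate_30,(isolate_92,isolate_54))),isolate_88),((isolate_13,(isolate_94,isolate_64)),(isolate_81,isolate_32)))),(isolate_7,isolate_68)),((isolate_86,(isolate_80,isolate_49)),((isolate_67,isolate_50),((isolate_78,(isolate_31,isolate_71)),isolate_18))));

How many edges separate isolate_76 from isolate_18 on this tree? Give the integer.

13

The MRCA of isolate_76 and isolate_18 is the root of the tree.
From isolate_76 up to that node: 9 branches. From isolate_18 up to the same node: 4 branches. Total: 9 + 4 = 13.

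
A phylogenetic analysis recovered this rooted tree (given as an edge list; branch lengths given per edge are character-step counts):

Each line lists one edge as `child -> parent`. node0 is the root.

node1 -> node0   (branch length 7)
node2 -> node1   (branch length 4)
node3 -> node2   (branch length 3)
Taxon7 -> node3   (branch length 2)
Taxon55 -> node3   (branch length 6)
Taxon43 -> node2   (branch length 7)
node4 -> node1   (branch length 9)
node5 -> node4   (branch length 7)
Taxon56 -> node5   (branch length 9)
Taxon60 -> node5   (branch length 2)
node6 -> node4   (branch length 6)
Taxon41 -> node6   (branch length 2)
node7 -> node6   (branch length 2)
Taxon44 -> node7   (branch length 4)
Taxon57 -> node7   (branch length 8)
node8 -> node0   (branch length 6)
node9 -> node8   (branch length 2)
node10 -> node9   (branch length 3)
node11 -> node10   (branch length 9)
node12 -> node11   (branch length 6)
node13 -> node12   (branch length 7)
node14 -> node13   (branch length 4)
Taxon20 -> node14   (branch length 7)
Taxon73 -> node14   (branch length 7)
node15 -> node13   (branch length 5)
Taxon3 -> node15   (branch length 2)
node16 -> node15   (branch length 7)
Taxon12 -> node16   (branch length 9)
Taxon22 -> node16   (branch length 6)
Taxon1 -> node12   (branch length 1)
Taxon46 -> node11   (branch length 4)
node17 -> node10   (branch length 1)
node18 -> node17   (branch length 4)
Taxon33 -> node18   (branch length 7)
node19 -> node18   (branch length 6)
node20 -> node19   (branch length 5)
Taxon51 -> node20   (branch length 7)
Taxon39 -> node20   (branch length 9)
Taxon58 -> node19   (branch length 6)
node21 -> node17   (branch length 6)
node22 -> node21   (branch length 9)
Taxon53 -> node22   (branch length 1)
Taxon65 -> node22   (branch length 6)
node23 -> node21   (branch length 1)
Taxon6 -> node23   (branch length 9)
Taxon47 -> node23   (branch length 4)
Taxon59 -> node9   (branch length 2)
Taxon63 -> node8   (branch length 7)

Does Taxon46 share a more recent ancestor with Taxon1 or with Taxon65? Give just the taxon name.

The MRCA of Taxon46 and Taxon1 subtends ((((Taxon20,Taxon73),(Taxon3,(Taxon12,Taxon22))),Taxon1),Taxon46) (7 taxa).
The MRCA of Taxon46 and Taxon65 subtends (((((Taxon20,Taxon73),(Taxon3,(Taxon12,Taxon22))),Taxon1),Taxon46),((Taxon33,((Taxon51,Taxon39),Taxon58)),((Taxon53,Taxon65),(Taxon6,Taxon47)))) (15 taxa).
The first is nested inside the second, so Taxon46 shares a more recent common ancestor with Taxon1.

Taxon1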